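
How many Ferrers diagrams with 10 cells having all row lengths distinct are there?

10

Enumerating:
10
9+1
8+2
7+3
7+2+1
6+4
6+3+1
5+4+1
5+3+2
4+3+2+1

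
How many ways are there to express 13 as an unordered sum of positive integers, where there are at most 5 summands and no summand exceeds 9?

50

There are too many to list fully; the first 12 (by largest part) are:
9 + 4
9 + 3 + 1
9 + 2 + 2
9 + 2 + 1 + 1
9 + 1 + 1 + 1 + 1
8 + 5
8 + 4 + 1
8 + 3 + 2
8 + 3 + 1 + 1
8 + 2 + 2 + 1
8 + 2 + 1 + 1 + 1
7 + 6
…and 38 more, for 50 total.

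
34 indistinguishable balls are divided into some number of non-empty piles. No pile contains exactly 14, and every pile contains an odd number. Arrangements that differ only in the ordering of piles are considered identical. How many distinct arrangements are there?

512

Direct enumeration gives 512 partitions.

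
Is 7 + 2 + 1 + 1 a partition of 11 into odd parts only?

The parts sum to 11, and the condition 'every summand is odd' is violated.

No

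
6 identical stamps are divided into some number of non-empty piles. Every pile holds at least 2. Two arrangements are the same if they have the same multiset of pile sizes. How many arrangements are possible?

4

The partitions of 6 that satisfy the conditions:
6
4, 2
3, 3
2, 2, 2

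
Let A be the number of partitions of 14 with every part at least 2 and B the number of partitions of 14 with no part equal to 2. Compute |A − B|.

Partitions of 14 with every part at least 2: 34.
Partitions of 14 with no part equal to 2: 58.
|34 − 58| = 24.

24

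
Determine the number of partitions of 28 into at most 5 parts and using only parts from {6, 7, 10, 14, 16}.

Listing the qualifying partitions of 28:
16, 6, 6
14, 14
14, 7, 7
10, 6, 6, 6
7, 7, 7, 7

5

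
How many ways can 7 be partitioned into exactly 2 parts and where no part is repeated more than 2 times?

3

Enumerating:
6 + 1
5 + 2
4 + 3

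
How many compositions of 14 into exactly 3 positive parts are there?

Place 2 bars in the 13 internal gaps of a row of 14 dots: C(13,2) = 78.

78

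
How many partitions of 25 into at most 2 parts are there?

They are:
25
24,1
23,2
22,3
21,4
20,5
19,6
18,7
17,8
16,9
15,10
14,11
13,12

13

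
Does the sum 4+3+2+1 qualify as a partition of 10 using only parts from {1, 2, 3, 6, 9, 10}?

No

The parts sum to 10, and the condition 'each summand belongs to {1, 2, 3, 6, 9, 10}' is violated.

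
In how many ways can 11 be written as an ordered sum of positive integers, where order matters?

There are 10 gaps and each independently is a cut or not, giving 2^10 = 1024.

1024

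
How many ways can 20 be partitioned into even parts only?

There are too many to list fully; the first 12 (by largest part) are:
20
2,18
4,16
2,2,16
6,14
2,4,14
2,2,2,14
8,12
2,6,12
4,4,12
2,2,4,12
2,2,2,2,12
…and 30 more, for 42 total.

42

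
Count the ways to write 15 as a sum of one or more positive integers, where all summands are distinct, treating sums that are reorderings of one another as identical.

27

A partial list (first 12 by largest part):
15
14+1
13+2
12+3
12+2+1
11+4
11+3+1
10+5
10+4+1
10+3+2
9+6
9+5+1
…and 15 more, for 27 total.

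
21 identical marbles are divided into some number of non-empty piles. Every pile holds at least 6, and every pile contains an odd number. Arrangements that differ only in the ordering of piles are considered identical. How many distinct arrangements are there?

The partitions of 21 that satisfy the conditions:
21
7 + 7 + 7

2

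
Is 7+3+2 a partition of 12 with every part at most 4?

The parts sum to 12, and the condition 'no summand exceeds 4' is violated.

No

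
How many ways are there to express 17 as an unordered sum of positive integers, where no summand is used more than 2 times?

Counting exhaustively, 108 partitions satisfy the conditions.

108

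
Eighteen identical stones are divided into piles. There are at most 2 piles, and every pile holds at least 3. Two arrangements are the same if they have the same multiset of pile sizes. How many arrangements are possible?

The partitions of 18 that satisfy the conditions:
18
15,3
14,4
13,5
12,6
11,7
10,8
9,9

8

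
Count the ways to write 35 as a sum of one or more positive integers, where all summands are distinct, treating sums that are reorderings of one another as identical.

Enumerating by decreasing first part gives 585 partitions in all.

585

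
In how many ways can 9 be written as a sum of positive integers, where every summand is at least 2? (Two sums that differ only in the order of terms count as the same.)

8

Listing the qualifying partitions of 9:
9
2 + 7
3 + 6
4 + 5
2 + 2 + 5
2 + 3 + 4
3 + 3 + 3
2 + 2 + 2 + 3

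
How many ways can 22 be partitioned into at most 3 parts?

52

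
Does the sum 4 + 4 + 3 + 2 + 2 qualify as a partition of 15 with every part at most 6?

Yes

The parts sum to 15, and the condition 'no summand exceeds 6' holds.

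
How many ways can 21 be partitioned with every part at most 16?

Direct enumeration gives 780 partitions.

780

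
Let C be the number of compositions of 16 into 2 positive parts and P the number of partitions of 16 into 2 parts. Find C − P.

Compositions: C(15,1) = 15.
Partitions of 16 into exactly 2 parts: 8.
Difference: 15 − 8 = 7.

7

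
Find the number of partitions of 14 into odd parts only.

Enumerating:
13 + 1
11 + 3
11 + 1 + 1 + 1
9 + 5
9 + 3 + 1 + 1
9 + 1 + 1 + 1 + 1 + 1
7 + 7
7 + 5 + 1 + 1
7 + 3 + 3 + 1
7 + 3 + 1 + 1 + 1 + 1
7 + 1 + 1 + 1 + 1 + 1 + 1 + 1
5 + 5 + 3 + 1
5 + 5 + 1 + 1 + 1 + 1
5 + 3 + 3 + 3
5 + 3 + 3 + 1 + 1 + 1
5 + 3 + 1 + 1 + 1 + 1 + 1 + 1
5 + 1 + 1 + 1 + 1 + 1 + 1 + 1 + 1 + 1
3 + 3 + 3 + 3 + 1 + 1
3 + 3 + 3 + 1 + 1 + 1 + 1 + 1
3 + 3 + 1 + 1 + 1 + 1 + 1 + 1 + 1 + 1
3 + 1 + 1 + 1 + 1 + 1 + 1 + 1 + 1 + 1 + 1 + 1
1 + 1 + 1 + 1 + 1 + 1 + 1 + 1 + 1 + 1 + 1 + 1 + 1 + 1

22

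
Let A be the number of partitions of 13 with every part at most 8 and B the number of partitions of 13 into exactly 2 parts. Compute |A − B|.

Partitions of 13 with every part at most 8: 89.
Partitions of 13 into exactly 2 parts: 6.
|89 − 6| = 83.

83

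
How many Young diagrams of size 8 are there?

22

They are:
8
7, 1
6, 2
6, 1, 1
5, 3
5, 2, 1
5, 1, 1, 1
4, 4
4, 3, 1
4, 2, 2
4, 2, 1, 1
4, 1, 1, 1, 1
3, 3, 2
3, 3, 1, 1
3, 2, 2, 1
3, 2, 1, 1, 1
3, 1, 1, 1, 1, 1
2, 2, 2, 2
2, 2, 2, 1, 1
2, 2, 1, 1, 1, 1
2, 1, 1, 1, 1, 1, 1
1, 1, 1, 1, 1, 1, 1, 1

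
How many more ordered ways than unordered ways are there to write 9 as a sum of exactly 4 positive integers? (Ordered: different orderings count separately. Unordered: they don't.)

Compositions: C(8,3) = 56.
Unordered (partitions into 4 parts): 6.
Difference: 56 − 6 = 50.

50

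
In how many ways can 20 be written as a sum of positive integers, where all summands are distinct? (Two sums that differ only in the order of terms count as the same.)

64

A partial list (first 12 by largest part):
20
19,1
18,2
17,3
17,2,1
16,4
16,3,1
15,5
15,4,1
15,3,2
14,6
14,5,1
…and 52 more, for 64 total.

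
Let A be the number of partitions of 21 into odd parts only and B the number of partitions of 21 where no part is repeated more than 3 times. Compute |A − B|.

319

Partitions of 21 into odd parts only: 76.
Partitions of 21 where no part is repeated more than 3 times: 395.
|76 − 395| = 319.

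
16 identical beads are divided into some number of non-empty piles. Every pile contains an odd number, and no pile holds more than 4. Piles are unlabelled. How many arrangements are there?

The partitions of 16 that satisfy the conditions:
3 + 3 + 3 + 3 + 3 + 1
3 + 3 + 3 + 3 + 1 + 1 + 1 + 1
3 + 3 + 3 + 1 + 1 + 1 + 1 + 1 + 1 + 1
3 + 3 + 1 + 1 + 1 + 1 + 1 + 1 + 1 + 1 + 1 + 1
3 + 1 + 1 + 1 + 1 + 1 + 1 + 1 + 1 + 1 + 1 + 1 + 1 + 1
1 + 1 + 1 + 1 + 1 + 1 + 1 + 1 + 1 + 1 + 1 + 1 + 1 + 1 + 1 + 1
Counting gives 6.

6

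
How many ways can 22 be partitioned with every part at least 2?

Enumerating by decreasing first part gives 210 partitions in all.

210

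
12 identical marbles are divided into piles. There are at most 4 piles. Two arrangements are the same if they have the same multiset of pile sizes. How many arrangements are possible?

34

A partial list (first 12 by largest part):
12
11, 1
10, 2
10, 1, 1
9, 3
9, 2, 1
9, 1, 1, 1
8, 4
8, 3, 1
8, 2, 2
8, 2, 1, 1
7, 5
…and 22 more, for 34 total.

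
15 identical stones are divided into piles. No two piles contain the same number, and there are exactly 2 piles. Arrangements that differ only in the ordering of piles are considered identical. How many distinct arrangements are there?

7

The partitions of 15 that satisfy the conditions:
14, 1
13, 2
12, 3
11, 4
10, 5
9, 6
8, 7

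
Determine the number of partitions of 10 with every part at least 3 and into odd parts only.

2

They are:
7,3
5,5
Counting gives 2.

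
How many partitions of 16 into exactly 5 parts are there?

37

A partial list (first 12 by largest part):
12+1+1+1+1
11+2+1+1+1
10+3+1+1+1
10+2+2+1+1
9+4+1+1+1
9+3+2+1+1
9+2+2+2+1
8+5+1+1+1
8+4+2+1+1
8+3+3+1+1
8+3+2+2+1
8+2+2+2+2
…and 25 more, for 37 total.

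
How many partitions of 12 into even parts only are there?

They are:
12
10, 2
8, 4
8, 2, 2
6, 6
6, 4, 2
6, 2, 2, 2
4, 4, 4
4, 4, 2, 2
4, 2, 2, 2, 2
2, 2, 2, 2, 2, 2

11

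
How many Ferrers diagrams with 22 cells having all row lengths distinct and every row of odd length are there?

Enumerating:
21, 1
19, 3
17, 5
15, 7
13, 9
13, 5, 3, 1
11, 7, 3, 1
9, 7, 5, 1
Counting gives 8.

8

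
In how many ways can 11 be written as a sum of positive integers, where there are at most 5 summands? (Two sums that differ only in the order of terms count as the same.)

37

There are too many to list fully; the first 12 (by largest part) are:
11
10 + 1
9 + 2
9 + 1 + 1
8 + 3
8 + 2 + 1
8 + 1 + 1 + 1
7 + 4
7 + 3 + 1
7 + 2 + 2
7 + 2 + 1 + 1
7 + 1 + 1 + 1 + 1
…and 25 more, for 37 total.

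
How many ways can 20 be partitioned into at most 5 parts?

192

A full systematic count gives 192.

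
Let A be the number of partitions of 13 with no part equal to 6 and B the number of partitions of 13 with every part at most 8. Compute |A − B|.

3

Partitions of 13 with no part equal to 6: 86.
Partitions of 13 with every part at most 8: 89.
|86 − 89| = 3.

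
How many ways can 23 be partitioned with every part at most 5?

291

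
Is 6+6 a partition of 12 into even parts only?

Yes

The parts sum to 12, and the condition 'every summand is even' holds.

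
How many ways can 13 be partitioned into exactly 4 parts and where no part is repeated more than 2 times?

Listing the qualifying partitions of 13:
9, 2, 1, 1
8, 3, 1, 1
8, 2, 2, 1
7, 4, 1, 1
7, 3, 2, 1
6, 5, 1, 1
6, 4, 2, 1
6, 3, 3, 1
6, 3, 2, 2
5, 5, 2, 1
5, 4, 3, 1
5, 4, 2, 2
5, 3, 3, 2
4, 4, 3, 2

14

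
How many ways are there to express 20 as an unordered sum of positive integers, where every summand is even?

A partial list (first 12 by largest part):
20
18 + 2
16 + 4
16 + 2 + 2
14 + 6
14 + 4 + 2
14 + 2 + 2 + 2
12 + 8
12 + 6 + 2
12 + 4 + 4
12 + 4 + 2 + 2
12 + 2 + 2 + 2 + 2
…and 30 more, for 42 total.

42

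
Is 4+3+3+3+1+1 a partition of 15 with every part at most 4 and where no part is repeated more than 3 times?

Yes

The parts sum to 15, and the condition 'no summand exceeds 4' holds; the condition 'no summand is used more than 3 times' holds.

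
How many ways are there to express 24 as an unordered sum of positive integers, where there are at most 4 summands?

169

Direct enumeration gives 169 partitions.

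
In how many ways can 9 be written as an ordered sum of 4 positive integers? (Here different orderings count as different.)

Place 3 bars in the 8 internal gaps of a row of 9 dots: C(8,3) = 56.

56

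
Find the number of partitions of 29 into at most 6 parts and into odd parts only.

A partial list (first 12 by largest part):
29
27+1+1
25+3+1
25+1+1+1+1
23+5+1
23+3+3
23+3+1+1+1
21+7+1
21+5+3
21+5+1+1+1
21+3+3+1+1
19+9+1
…and 57 more, for 69 total.

69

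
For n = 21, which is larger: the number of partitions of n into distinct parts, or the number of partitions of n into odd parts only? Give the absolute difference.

0

Partitions of 21 into distinct parts: 76.
Partitions of 21 into odd parts only: 76.
|76 − 76| = 0.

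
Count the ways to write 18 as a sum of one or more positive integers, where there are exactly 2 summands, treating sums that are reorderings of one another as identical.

9

They are:
17+1
16+2
15+3
14+4
13+5
12+6
11+7
10+8
9+9
Counting gives 9.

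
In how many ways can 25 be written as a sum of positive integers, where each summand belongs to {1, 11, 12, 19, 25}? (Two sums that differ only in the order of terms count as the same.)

8

Listing the qualifying partitions of 25:
25
19+1+1+1+1+1+1
12+12+1
12+11+1+1
12+1+1+1+1+1+1+1+1+1+1+1+1+1
11+11+1+1+1
11+1+1+1+1+1+1+1+1+1+1+1+1+1+1
1+1+1+1+1+1+1+1+1+1+1+1+1+1+1+1+1+1+1+1+1+1+1+1+1
Counting gives 8.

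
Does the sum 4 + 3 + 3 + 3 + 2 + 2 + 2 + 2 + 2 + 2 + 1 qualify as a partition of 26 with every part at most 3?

The parts sum to 26, and the condition 'no summand exceeds 3' is violated.

No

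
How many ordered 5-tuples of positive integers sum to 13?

495

A composition of 13 into 5 positive parts is chosen by placing 4 dividers among the 12 gaps between 13 units: C(12,4) = 495.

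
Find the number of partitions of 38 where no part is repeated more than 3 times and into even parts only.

A full systematic count gives 258.

258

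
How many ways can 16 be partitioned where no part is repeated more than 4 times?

164

Direct enumeration gives 164 partitions.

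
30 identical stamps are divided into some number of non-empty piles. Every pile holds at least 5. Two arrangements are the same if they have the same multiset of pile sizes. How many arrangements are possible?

A partial list (first 12 by largest part):
30
25, 5
24, 6
23, 7
22, 8
21, 9
20, 10
20, 5, 5
19, 11
19, 6, 5
18, 12
18, 7, 5
…and 58 more, for 70 total.

70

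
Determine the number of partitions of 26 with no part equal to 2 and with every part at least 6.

The partitions of 26 that satisfy the conditions:
26
20 + 6
19 + 7
18 + 8
17 + 9
16 + 10
15 + 11
14 + 12
14 + 6 + 6
13 + 13
13 + 7 + 6
12 + 8 + 6
12 + 7 + 7
11 + 9 + 6
11 + 8 + 7
10 + 10 + 6
10 + 9 + 7
10 + 8 + 8
9 + 9 + 8
8 + 6 + 6 + 6
7 + 7 + 6 + 6
Counting gives 21.

21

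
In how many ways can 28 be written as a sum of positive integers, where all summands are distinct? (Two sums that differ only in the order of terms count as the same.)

Counting exhaustively, 222 partitions satisfy the conditions.

222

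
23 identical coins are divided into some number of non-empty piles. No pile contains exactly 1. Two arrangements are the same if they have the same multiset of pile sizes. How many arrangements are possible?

253

Enumerating by decreasing first part gives 253 partitions in all.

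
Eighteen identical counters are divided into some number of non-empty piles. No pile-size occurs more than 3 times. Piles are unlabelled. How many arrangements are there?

Direct enumeration gives 208 partitions.

208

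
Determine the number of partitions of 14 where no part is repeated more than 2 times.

57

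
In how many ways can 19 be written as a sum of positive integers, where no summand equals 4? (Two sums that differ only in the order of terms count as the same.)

Counting exhaustively, 314 partitions satisfy the conditions.

314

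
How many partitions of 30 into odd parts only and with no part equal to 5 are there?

154

Enumerating by decreasing first part gives 154 partitions in all.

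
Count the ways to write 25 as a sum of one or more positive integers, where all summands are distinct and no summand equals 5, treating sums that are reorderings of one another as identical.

97

Enumerating by decreasing first part gives 97 partitions in all.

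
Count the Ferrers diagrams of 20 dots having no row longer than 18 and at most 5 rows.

A full systematic count gives 190.

190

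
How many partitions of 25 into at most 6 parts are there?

Direct enumeration gives 612 partitions.

612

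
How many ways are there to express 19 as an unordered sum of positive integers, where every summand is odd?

There are too many to list fully; the first 12 (by largest part) are:
19
1+1+17
1+3+15
1+1+1+1+15
1+5+13
3+3+13
1+1+1+3+13
1+1+1+1+1+1+13
1+7+11
3+5+11
1+1+1+5+11
1+1+3+3+11
…and 42 more, for 54 total.

54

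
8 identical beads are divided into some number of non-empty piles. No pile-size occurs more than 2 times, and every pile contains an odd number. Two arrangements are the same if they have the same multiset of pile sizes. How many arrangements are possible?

Enumerating:
7+1
5+3
3+3+1+1
That's 3 in total.

3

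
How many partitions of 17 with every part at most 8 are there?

Enumerating by decreasing first part gives 230 partitions in all.

230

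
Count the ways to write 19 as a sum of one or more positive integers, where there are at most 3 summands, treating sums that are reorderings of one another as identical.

40

There are too many to list fully; the first 12 (by largest part) are:
19
18 + 1
17 + 2
17 + 1 + 1
16 + 3
16 + 2 + 1
15 + 4
15 + 3 + 1
15 + 2 + 2
14 + 5
14 + 4 + 1
14 + 3 + 2
…and 28 more, for 40 total.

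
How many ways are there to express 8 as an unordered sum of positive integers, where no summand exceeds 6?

20

Enumerating:
6 + 2
6 + 1 + 1
5 + 3
5 + 2 + 1
5 + 1 + 1 + 1
4 + 4
4 + 3 + 1
4 + 2 + 2
4 + 2 + 1 + 1
4 + 1 + 1 + 1 + 1
3 + 3 + 2
3 + 3 + 1 + 1
3 + 2 + 2 + 1
3 + 2 + 1 + 1 + 1
3 + 1 + 1 + 1 + 1 + 1
2 + 2 + 2 + 2
2 + 2 + 2 + 1 + 1
2 + 2 + 1 + 1 + 1 + 1
2 + 1 + 1 + 1 + 1 + 1 + 1
1 + 1 + 1 + 1 + 1 + 1 + 1 + 1
That's 20 in total.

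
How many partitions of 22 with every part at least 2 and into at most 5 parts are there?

135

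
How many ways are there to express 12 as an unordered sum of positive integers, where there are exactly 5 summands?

Enumerating:
1, 1, 1, 1, 8
1, 1, 1, 2, 7
1, 1, 1, 3, 6
1, 1, 2, 2, 6
1, 1, 1, 4, 5
1, 1, 2, 3, 5
1, 2, 2, 2, 5
1, 1, 2, 4, 4
1, 1, 3, 3, 4
1, 2, 2, 3, 4
2, 2, 2, 2, 4
1, 2, 3, 3, 3
2, 2, 2, 3, 3

13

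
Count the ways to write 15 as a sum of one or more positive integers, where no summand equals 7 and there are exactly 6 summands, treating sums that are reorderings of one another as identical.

23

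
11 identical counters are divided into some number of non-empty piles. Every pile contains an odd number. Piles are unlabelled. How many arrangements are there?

12

They are:
11
9 + 1 + 1
7 + 3 + 1
7 + 1 + 1 + 1 + 1
5 + 5 + 1
5 + 3 + 3
5 + 3 + 1 + 1 + 1
5 + 1 + 1 + 1 + 1 + 1 + 1
3 + 3 + 3 + 1 + 1
3 + 3 + 1 + 1 + 1 + 1 + 1
3 + 1 + 1 + 1 + 1 + 1 + 1 + 1 + 1
1 + 1 + 1 + 1 + 1 + 1 + 1 + 1 + 1 + 1 + 1
That's 12 in total.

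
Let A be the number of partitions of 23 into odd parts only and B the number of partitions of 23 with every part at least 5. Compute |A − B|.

83

Partitions of 23 into odd parts only: 104.
Partitions of 23 with every part at least 5: 21.
|104 − 21| = 83.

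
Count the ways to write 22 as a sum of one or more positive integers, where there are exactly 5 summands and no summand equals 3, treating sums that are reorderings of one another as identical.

There are too many to list fully; the first 12 (by largest part) are:
18,1,1,1,1
17,2,1,1,1
16,2,2,1,1
15,4,1,1,1
15,2,2,2,1
14,5,1,1,1
14,4,2,1,1
14,2,2,2,2
13,6,1,1,1
13,5,2,1,1
13,4,2,2,1
12,7,1,1,1
…and 53 more, for 65 total.

65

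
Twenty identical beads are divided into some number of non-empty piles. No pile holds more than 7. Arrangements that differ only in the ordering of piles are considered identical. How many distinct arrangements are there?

364

A full systematic count gives 364.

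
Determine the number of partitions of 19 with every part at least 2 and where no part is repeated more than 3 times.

86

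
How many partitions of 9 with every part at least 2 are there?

They are:
9
7 + 2
6 + 3
5 + 4
5 + 2 + 2
4 + 3 + 2
3 + 3 + 3
3 + 2 + 2 + 2

8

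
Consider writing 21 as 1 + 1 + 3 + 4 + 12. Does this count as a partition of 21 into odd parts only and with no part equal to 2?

No

The parts sum to 21, and the condition 'every summand is odd' is violated.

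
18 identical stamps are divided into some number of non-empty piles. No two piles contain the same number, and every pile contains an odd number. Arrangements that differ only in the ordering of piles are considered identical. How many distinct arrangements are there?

5

They are:
1,17
3,15
5,13
7,11
1,3,5,9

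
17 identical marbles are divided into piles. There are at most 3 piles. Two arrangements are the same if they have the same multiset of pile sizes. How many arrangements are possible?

33

There are too many to list fully; the first 12 (by largest part) are:
17
16,1
15,2
15,1,1
14,3
14,2,1
13,4
13,3,1
13,2,2
12,5
12,4,1
12,3,2
…and 21 more, for 33 total.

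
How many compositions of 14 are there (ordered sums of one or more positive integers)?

8192

Each of the 13 gaps between 14 units is either a break or not: 2^13 = 8192.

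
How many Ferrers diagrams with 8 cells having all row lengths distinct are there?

6

Listing the qualifying partitions of 8:
8
7 + 1
6 + 2
5 + 3
5 + 2 + 1
4 + 3 + 1
Counting gives 6.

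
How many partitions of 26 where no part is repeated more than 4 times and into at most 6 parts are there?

Direct enumeration gives 704 partitions.

704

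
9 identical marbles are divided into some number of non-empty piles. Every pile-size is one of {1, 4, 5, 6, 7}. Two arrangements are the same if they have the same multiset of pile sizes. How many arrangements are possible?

They are:
7, 1, 1
6, 1, 1, 1
5, 4
5, 1, 1, 1, 1
4, 4, 1
4, 1, 1, 1, 1, 1
1, 1, 1, 1, 1, 1, 1, 1, 1
Counting gives 7.

7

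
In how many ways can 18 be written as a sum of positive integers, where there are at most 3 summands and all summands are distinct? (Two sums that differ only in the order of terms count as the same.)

28

There are too many to list fully; the first 12 (by largest part) are:
18
17, 1
16, 2
15, 3
15, 2, 1
14, 4
14, 3, 1
13, 5
13, 4, 1
13, 3, 2
12, 6
12, 5, 1
…and 16 more, for 28 total.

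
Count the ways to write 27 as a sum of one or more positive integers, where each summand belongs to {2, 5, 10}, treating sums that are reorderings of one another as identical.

Enumerating:
10, 10, 5, 2
10, 5, 5, 5, 2
10, 5, 2, 2, 2, 2, 2, 2
5, 5, 5, 5, 5, 2
5, 5, 5, 2, 2, 2, 2, 2, 2
5, 2, 2, 2, 2, 2, 2, 2, 2, 2, 2, 2
Counting gives 6.

6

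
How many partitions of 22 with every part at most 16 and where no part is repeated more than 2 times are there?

282

Direct enumeration gives 282 partitions.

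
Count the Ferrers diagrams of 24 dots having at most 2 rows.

13

Enumerating:
24
23,1
22,2
21,3
20,4
19,5
18,6
17,7
16,8
15,9
14,10
13,11
12,12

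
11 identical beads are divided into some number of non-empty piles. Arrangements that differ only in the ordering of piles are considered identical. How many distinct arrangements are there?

A partial list (first 12 by largest part):
11
1+10
2+9
1+1+9
3+8
1+2+8
1+1+1+8
4+7
1+3+7
2+2+7
1+1+2+7
1+1+1+1+7
…and 44 more, for 56 total.

56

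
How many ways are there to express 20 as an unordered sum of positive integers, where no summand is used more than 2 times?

Direct enumeration gives 202 partitions.

202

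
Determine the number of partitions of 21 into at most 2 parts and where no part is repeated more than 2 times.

They are:
21
20+1
19+2
18+3
17+4
16+5
15+6
14+7
13+8
12+9
11+10

11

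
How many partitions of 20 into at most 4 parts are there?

108

Systematic enumeration (by largest part, then next-largest, …) yields 108.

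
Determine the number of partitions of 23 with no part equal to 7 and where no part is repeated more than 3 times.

460

Direct enumeration gives 460 partitions.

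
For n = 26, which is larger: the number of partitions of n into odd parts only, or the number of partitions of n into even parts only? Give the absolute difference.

Partitions of 26 into odd parts only: 165.
Partitions of 26 into even parts only: 101.
|165 − 101| = 64.

64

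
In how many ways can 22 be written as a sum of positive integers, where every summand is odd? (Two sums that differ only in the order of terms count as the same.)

89

Direct enumeration gives 89 partitions.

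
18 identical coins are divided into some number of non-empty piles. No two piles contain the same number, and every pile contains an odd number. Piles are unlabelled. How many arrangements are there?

5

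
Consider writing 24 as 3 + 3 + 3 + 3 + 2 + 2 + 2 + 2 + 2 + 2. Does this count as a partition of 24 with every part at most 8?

Yes

The parts sum to 24, and the condition 'no summand exceeds 8' holds.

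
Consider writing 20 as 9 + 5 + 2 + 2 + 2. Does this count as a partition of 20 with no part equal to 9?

No

The parts sum to 20, and the condition 'no summand equals 9' is violated.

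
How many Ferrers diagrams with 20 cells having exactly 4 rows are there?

64

A partial list (first 12 by largest part):
17, 1, 1, 1
16, 2, 1, 1
15, 3, 1, 1
15, 2, 2, 1
14, 4, 1, 1
14, 3, 2, 1
14, 2, 2, 2
13, 5, 1, 1
13, 4, 2, 1
13, 3, 3, 1
13, 3, 2, 2
12, 6, 1, 1
…and 52 more, for 64 total.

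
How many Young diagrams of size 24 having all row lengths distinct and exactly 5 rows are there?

23

The partitions of 24 that satisfy the conditions:
14,4,3,2,1
13,5,3,2,1
12,6,3,2,1
12,5,4,2,1
11,7,3,2,1
11,6,4,2,1
11,5,4,3,1
10,8,3,2,1
10,7,4,2,1
10,6,5,2,1
10,6,4,3,1
10,5,4,3,2
9,8,4,2,1
9,7,5,2,1
9,7,4,3,1
9,6,5,3,1
9,6,4,3,2
8,7,6,2,1
8,7,5,3,1
8,7,4,3,2
8,6,5,4,1
8,6,5,3,2
7,6,5,4,2
Counting gives 23.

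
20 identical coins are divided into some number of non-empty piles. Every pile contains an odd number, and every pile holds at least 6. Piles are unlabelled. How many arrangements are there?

Listing the qualifying partitions of 20:
7,13
9,11

2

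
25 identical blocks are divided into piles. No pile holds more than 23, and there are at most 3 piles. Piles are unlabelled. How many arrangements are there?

63

There are too many to list fully; the first 12 (by largest part) are:
23 + 2
23 + 1 + 1
22 + 3
22 + 2 + 1
21 + 4
21 + 3 + 1
21 + 2 + 2
20 + 5
20 + 4 + 1
20 + 3 + 2
19 + 6
19 + 5 + 1
…and 51 more, for 63 total.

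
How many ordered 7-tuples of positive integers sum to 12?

462

Place 6 bars in the 11 internal gaps of a row of 12 dots: C(11,6) = 462.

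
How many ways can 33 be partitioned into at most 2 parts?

17

Enumerating:
33
32 + 1
31 + 2
30 + 3
29 + 4
28 + 5
27 + 6
26 + 7
25 + 8
24 + 9
23 + 10
22 + 11
21 + 12
20 + 13
19 + 14
18 + 15
17 + 16
That's 17 in total.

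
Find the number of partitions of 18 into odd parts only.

46

A partial list (first 12 by largest part):
17, 1
15, 3
15, 1, 1, 1
13, 5
13, 3, 1, 1
13, 1, 1, 1, 1, 1
11, 7
11, 5, 1, 1
11, 3, 3, 1
11, 3, 1, 1, 1, 1
11, 1, 1, 1, 1, 1, 1, 1
9, 9
…and 34 more, for 46 total.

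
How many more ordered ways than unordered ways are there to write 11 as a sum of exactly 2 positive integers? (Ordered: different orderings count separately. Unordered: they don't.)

5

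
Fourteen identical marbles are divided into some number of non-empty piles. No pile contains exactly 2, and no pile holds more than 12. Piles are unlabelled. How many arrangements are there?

There are too many to list fully; the first 12 (by largest part) are:
12 + 1 + 1
11 + 3
11 + 1 + 1 + 1
10 + 4
10 + 3 + 1
10 + 1 + 1 + 1 + 1
9 + 5
9 + 4 + 1
9 + 3 + 1 + 1
9 + 1 + 1 + 1 + 1 + 1
8 + 6
8 + 5 + 1
…and 44 more, for 56 total.

56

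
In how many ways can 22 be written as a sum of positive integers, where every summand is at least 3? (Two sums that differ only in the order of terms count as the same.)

73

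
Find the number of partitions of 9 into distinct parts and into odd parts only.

2

They are:
9
1, 3, 5
Counting gives 2.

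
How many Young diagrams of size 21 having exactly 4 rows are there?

72

Direct enumeration gives 72 partitions.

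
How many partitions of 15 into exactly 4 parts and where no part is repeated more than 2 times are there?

The partitions of 15 that satisfy the conditions:
11,2,1,1
10,3,1,1
10,2,2,1
9,4,1,1
9,3,2,1
8,5,1,1
8,4,2,1
8,3,3,1
8,3,2,2
7,6,1,1
7,5,2,1
7,4,3,1
7,4,2,2
7,3,3,2
6,6,2,1
6,5,3,1
6,5,2,2
6,4,4,1
6,4,3,2
5,5,4,1
5,5,3,2
5,4,4,2
5,4,3,3
That's 23 in total.

23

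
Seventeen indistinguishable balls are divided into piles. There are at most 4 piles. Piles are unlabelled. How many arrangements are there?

Systematic enumeration (by largest part, then next-largest, …) yields 72.

72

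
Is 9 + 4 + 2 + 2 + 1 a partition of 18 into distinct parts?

No

The parts sum to 18, and the condition 'all summands are distinct' is violated.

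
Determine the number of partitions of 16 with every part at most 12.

Direct enumeration gives 224 partitions.

224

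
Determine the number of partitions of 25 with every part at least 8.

7

Enumerating:
25
17+8
16+9
15+10
14+11
13+12
9+8+8
That's 7 in total.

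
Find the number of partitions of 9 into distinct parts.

8

The partitions of 9 that satisfy the conditions:
9
1,8
2,7
3,6
1,2,6
4,5
1,3,5
2,3,4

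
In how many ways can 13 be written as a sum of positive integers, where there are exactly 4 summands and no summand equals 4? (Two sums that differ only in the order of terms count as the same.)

They are:
1,1,1,10
1,1,2,9
1,1,3,8
1,2,2,8
1,2,3,7
2,2,2,7
1,1,5,6
1,3,3,6
2,2,3,6
1,2,5,5
2,3,3,5

11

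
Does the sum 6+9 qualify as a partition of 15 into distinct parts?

Yes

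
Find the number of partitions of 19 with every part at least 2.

105

Systematic enumeration (by largest part, then next-largest, …) yields 105.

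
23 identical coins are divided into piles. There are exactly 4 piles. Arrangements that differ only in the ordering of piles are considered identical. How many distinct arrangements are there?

94

A full systematic count gives 94.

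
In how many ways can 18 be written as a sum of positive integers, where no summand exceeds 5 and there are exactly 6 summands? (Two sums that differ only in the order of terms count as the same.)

They are:
1,1,1,5,5,5
1,1,2,4,5,5
1,1,3,3,5,5
1,2,2,3,5,5
2,2,2,2,5,5
1,1,3,4,4,5
1,2,2,4,4,5
1,2,3,3,4,5
2,2,2,3,4,5
1,3,3,3,3,5
2,2,3,3,3,5
1,1,4,4,4,4
1,2,3,4,4,4
2,2,2,4,4,4
1,3,3,3,4,4
2,2,3,3,4,4
2,3,3,3,3,4
3,3,3,3,3,3
That's 18 in total.

18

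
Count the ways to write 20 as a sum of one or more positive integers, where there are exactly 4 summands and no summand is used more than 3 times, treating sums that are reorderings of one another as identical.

63

A partial list (first 12 by largest part):
1, 1, 1, 17
1, 1, 2, 16
1, 1, 3, 15
1, 2, 2, 15
1, 1, 4, 14
1, 2, 3, 14
2, 2, 2, 14
1, 1, 5, 13
1, 2, 4, 13
1, 3, 3, 13
2, 2, 3, 13
1, 1, 6, 12
…and 51 more, for 63 total.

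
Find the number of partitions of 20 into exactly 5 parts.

Enumerating by decreasing first part gives 84 partitions in all.

84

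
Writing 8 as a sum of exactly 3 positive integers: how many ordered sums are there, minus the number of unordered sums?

16

Compositions: C(7,2) = 21.
Unordered (partitions into 3 parts): 5.
Difference: 21 − 5 = 16.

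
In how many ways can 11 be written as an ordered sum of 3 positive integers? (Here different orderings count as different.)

45

Equivalently, choose which 2 of the 10 gaps become plus signs: C(10,2) = 45.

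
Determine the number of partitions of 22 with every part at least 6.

11

They are:
22
6, 16
7, 15
8, 14
9, 13
10, 12
11, 11
6, 6, 10
6, 7, 9
6, 8, 8
7, 7, 8
Counting gives 11.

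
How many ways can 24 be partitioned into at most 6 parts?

532

Systematic enumeration (by largest part, then next-largest, …) yields 532.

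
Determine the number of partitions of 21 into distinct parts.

76

Enumerating by decreasing first part gives 76 partitions in all.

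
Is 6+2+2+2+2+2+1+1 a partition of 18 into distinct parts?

No

The parts sum to 18, and the condition 'all summands are distinct' is violated.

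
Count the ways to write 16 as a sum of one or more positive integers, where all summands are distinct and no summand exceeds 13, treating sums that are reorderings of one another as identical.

There are too many to list fully; the first 12 (by largest part) are:
13, 3
13, 2, 1
12, 4
12, 3, 1
11, 5
11, 4, 1
11, 3, 2
10, 6
10, 5, 1
10, 4, 2
10, 3, 2, 1
9, 7
…and 17 more, for 29 total.

29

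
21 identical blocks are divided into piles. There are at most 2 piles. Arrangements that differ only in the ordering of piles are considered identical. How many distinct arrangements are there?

They are:
21
20+1
19+2
18+3
17+4
16+5
15+6
14+7
13+8
12+9
11+10

11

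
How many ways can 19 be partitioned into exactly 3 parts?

There are too many to list fully; the first 12 (by largest part) are:
1 + 1 + 17
1 + 2 + 16
1 + 3 + 15
2 + 2 + 15
1 + 4 + 14
2 + 3 + 14
1 + 5 + 13
2 + 4 + 13
3 + 3 + 13
1 + 6 + 12
2 + 5 + 12
3 + 4 + 12
…and 18 more, for 30 total.

30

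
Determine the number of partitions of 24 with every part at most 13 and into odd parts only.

103

Systematic enumeration (by largest part, then next-largest, …) yields 103.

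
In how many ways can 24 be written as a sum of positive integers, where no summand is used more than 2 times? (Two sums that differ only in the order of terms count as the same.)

Counting exhaustively, 431 partitions satisfy the conditions.

431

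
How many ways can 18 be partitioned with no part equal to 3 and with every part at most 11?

A full systematic count gives 186.

186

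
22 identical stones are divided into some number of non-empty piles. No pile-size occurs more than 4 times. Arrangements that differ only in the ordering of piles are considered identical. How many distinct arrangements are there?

Enumerating by decreasing first part gives 628 partitions in all.

628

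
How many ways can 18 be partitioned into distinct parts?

There are too many to list fully; the first 12 (by largest part) are:
18
17, 1
16, 2
15, 3
15, 2, 1
14, 4
14, 3, 1
13, 5
13, 4, 1
13, 3, 2
12, 6
12, 5, 1
…and 34 more, for 46 total.

46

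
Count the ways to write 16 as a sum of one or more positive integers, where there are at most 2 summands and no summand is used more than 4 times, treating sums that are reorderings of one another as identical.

9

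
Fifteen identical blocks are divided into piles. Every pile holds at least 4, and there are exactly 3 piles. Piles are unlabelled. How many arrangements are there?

3

Enumerating:
7,4,4
6,5,4
5,5,5
That's 3 in total.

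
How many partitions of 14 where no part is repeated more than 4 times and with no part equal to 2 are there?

A partial list (first 12 by largest part):
14
13, 1
12, 1, 1
11, 3
11, 1, 1, 1
10, 4
10, 3, 1
10, 1, 1, 1, 1
9, 5
9, 4, 1
9, 3, 1, 1
8, 6
…and 31 more, for 43 total.

43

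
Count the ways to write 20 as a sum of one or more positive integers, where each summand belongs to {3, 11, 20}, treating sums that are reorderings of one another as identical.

2

Listing the qualifying partitions of 20:
20
11, 3, 3, 3
That's 2 in total.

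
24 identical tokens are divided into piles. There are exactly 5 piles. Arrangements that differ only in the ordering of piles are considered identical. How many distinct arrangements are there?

164

Enumerating by decreasing first part gives 164 partitions in all.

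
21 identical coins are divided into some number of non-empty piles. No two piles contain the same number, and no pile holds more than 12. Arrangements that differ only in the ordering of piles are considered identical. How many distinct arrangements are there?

There are too many to list fully; the first 12 (by largest part) are:
9,12
1,8,12
2,7,12
3,6,12
1,2,6,12
4,5,12
1,3,5,12
2,3,4,12
10,11
1,9,11
2,8,11
3,7,11
…and 39 more, for 51 total.

51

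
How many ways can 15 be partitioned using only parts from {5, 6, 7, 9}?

2

The partitions of 15 that satisfy the conditions:
9,6
5,5,5
That's 2 in total.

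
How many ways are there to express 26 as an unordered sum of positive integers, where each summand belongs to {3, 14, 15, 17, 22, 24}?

2

The partitions of 26 that satisfy the conditions:
17+3+3+3
14+3+3+3+3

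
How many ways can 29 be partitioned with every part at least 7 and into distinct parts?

14

The partitions of 29 that satisfy the conditions:
29
7, 22
8, 21
9, 20
10, 19
11, 18
12, 17
13, 16
14, 15
7, 8, 14
7, 9, 13
7, 10, 12
8, 9, 12
8, 10, 11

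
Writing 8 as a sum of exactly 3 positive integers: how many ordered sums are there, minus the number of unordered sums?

16

Compositions: C(7,2) = 21.
Partitions of 8 into exactly 3 parts: 5.
Difference: 21 − 5 = 16.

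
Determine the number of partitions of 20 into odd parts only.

64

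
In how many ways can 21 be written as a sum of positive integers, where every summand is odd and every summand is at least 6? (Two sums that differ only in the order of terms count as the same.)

2

The partitions of 21 that satisfy the conditions:
21
7+7+7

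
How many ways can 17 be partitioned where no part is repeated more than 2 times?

Direct enumeration gives 108 partitions.

108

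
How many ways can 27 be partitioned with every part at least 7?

The partitions of 27 that satisfy the conditions:
27
20,7
19,8
18,9
17,10
16,11
15,12
14,13
13,7,7
12,8,7
11,9,7
11,8,8
10,10,7
10,9,8
9,9,9
Counting gives 15.

15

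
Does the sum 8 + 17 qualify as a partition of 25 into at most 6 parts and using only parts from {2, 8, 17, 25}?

Yes

The parts sum to 25, and the condition 'there are at most 6 summands' holds; the condition 'each summand belongs to {2, 8, 17, 25}' holds.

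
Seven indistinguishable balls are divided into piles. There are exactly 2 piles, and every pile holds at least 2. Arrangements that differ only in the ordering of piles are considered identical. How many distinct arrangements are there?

2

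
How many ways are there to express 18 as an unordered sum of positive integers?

385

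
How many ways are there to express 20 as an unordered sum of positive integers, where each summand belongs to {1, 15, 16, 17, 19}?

5

The partitions of 20 that satisfy the conditions:
19+1
17+1+1+1
16+1+1+1+1
15+1+1+1+1+1
1+1+1+1+1+1+1+1+1+1+1+1+1+1+1+1+1+1+1+1
Counting gives 5.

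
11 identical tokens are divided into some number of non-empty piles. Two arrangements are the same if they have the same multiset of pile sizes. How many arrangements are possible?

A partial list (first 12 by largest part):
11
10,1
9,2
9,1,1
8,3
8,2,1
8,1,1,1
7,4
7,3,1
7,2,2
7,2,1,1
7,1,1,1,1
…and 44 more, for 56 total.

56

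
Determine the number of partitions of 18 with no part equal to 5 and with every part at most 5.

84

Enumerating by decreasing first part gives 84 partitions in all.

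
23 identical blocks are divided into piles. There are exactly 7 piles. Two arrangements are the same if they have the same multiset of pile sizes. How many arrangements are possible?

164

Systematic enumeration (by largest part, then next-largest, …) yields 164.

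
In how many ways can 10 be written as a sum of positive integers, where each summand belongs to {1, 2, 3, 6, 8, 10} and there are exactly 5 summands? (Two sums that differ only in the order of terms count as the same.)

4

Listing the qualifying partitions of 10:
6 + 1 + 1 + 1 + 1
3 + 3 + 2 + 1 + 1
3 + 2 + 2 + 2 + 1
2 + 2 + 2 + 2 + 2
Counting gives 4.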